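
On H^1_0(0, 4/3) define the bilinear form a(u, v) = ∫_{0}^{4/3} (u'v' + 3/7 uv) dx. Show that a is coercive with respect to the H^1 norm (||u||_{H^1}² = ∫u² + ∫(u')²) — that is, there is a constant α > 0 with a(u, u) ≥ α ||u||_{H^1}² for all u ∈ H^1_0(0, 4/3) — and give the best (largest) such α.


α = 3*(16 + 21*π^2)/(7*(16 + 9*π^2))

Coercivity of a(·,·) on H^1_0(0, 4/3) means a(u, u) ≥ α ||u||_{H^1}² for every u ∈ H^1_0.
The interval has length L = 4/3, and Poincaré/coercivity depend only on L. Here a(u, u) = ∫(u')² + (3/7)·∫u².
Here 0 < c = 3/7 < 1. The condition a(u,u) ≥ α||u||_{H^1}² reads (1−α)∫(u')² ≥ (α−c)∫u². Any admissible α is ≤ 1 (rapidly oscillating u have ∫u²/∫(u')² → 0), and α = 1 would force 0 ≥ (1−c)∫u², impossible since c < 1; so 1−α > 0. By the sharp Poincaré inequality on H^1_0 of an interval of length L, ∫(u')² ≥ (π/L)²∫u² with equality for the first sine mode sin(π(x−x₀)/L) (x₀ the left endpoint), so the inequality holds for all u iff (1−α)(π/L)² ≥ α − c, i.e. α ≤ ((π/L)² + c)/((π/L)² + 1) = (1 + c(L/π)²)/(1 + (L/π)²). With (π/L)² = 9*π^2/16 and c = 3/7, the largest admissible constant is α = ((π/L)² + c)/((π/L)² + 1).
Simplifying, α = 3*(16 + 21*π^2)/(7*(16 + 9*π^2)).


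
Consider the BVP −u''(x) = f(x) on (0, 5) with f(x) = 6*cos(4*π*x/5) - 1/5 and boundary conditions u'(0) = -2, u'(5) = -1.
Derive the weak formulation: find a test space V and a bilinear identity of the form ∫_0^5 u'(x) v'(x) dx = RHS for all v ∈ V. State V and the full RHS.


V = H^1(0, 5) (v unrestricted at boundary; u is determined up to an additive constant); weak form: ∫_0^5 u'v' dx = ∫_0^5 (6*cos(4*π*x/5) - 1/5) v dx − v(5) + 2·v(0) for all v ∈ V.

Multiply both sides by a test function v and integrate from 0 to 5:
  ∫_0^5 −u''(x) v(x) dx = ∫_0^5 f(x) v(x) dx.
Integrate the LHS by parts once:
  ∫_0^5 −u'' v dx = −[u'(x) v(x)]_0^5 + ∫_0^5 u'(x) v'(x) dx.
Thus ∫_0^5 u'(x) v'(x) dx = ∫_0^5 f(x) v(x) dx + [u'(x) v(x)]_0^5.
Choose V so that boundary terms are either known or forced to vanish.
u has inhomogeneous Neumann u'(0) = -2, u'(5) = -1. [u' v]_0^5 = (-1)·v(5) − (-2)·v(0) = − v(5) + 2·v(0). Take V = H^1(0, 5); boundary term becomes part of RHS.
Weak formulation: find u (satisfying any essential BC) such that ∫_0^5 u'(x) v'(x) dx = ∫_0^5 f v dx − v(5) + 2·v(0) for all v ∈ V (Neumann data are natural BCs: they enter the RHS as boundary terms).
Substituting f(x) = 6*cos(4*π*x/5) - 1/5, the right-hand side is ∫_0^5 (6*cos(4*π*x/5) - 1/5) v dx − v(5) + 2·v(0).
Compatibility check (pure Neumann): taking v ≡ 1 ∈ V gives 0 = ∫_0^5 f dx + (-1) − (-2), i.e. ∫_0^5 f dx must equal u'(0) − u'(5) = -1. Indeed ∫_0^5 (6*cos(4*π*x/5) - 1/5) dx = -1, so the data are compatible. The solution is then unique only up to an additive constant (fix it e.g. by requiring ∫_0^5 u dx = 0).


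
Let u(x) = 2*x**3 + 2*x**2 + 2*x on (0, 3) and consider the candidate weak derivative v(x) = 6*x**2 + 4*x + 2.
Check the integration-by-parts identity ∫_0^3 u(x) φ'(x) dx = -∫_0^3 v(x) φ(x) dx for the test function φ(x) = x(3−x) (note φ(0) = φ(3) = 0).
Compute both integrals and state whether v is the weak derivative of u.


LHS = -1089/10, RHS = -1089/10. Yes, v = u' weakly.

u(x) = 2*x**3 + 2*x**2 + 2*x, classical derivative u'(x) = 6*x**2 + 4*x + 2.
φ(x) = x(3−x), so φ'(x) = 3 - 2*x.
Note φ(0) = φ(3) = 0, so the boundary term u·φ vanishes.
LHS = ∫_0^3 u(x) φ'(x) dx = ∫_0^3 (-4*x^4 + 2*x^3 + 2*x^2 + 6*x) dx. Term by term:
  ∫_0^3 -4*x^4 dx = -972/5;  ∫_0^3 2*x^3 dx = 81/2;  ∫_0^3 2*x^2 dx = 18;
  ∫_0^3 6*x dx = 27.
Sum: -972/5 + 81/2 + 18 + 27 = -1089/10.
So LHS = -1089/10.
∫_0^3 v(x) φ(x) dx = ∫_0^3 (-6*x^4 + 14*x^3 + 10*x^2 + 6*x) dx. Term by term:
  ∫_0^3 -6*x^4 dx = -1458/5;  ∫_0^3 14*x^3 dx = 567/2;  ∫_0^3 10*x^2 dx = 90;
  ∫_0^3 6*x dx = 27.
Sum: -1458/5 + 567/2 + 90 + 27 = 1089/10.
So RHS = -∫_0^3 v(x) φ(x) dx = -1089/10.
LHS = RHS, so the identity holds for this test φ.
Moreover u is smooth here and v(x) = u'(x) = 6*x**2 + 4*x + 2 pointwise, so the identity holds for every test function. Hence v is the weak derivative of u.


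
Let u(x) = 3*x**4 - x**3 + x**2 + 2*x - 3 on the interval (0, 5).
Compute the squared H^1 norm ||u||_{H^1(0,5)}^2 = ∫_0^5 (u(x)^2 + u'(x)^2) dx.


||u||_{H^1}^2 = 89971045/28

The H^1 norm (squared) on an interval (0, L) is
  ||u||_{H^1}^2 = ∫_0^L u(x)^2 dx + ∫_0^L u'(x)^2 dx.
Compute u'(x) = 12*x**3 - 3*x**2 + 2*x + 2.
Then u(x)^2 = 9*x**8 - 6*x**7 + 7*x**6 + 10*x**5 - 21*x**4 + 10*x**3 - 2*x**2 - 12*x + 9 and u'(x)^2 = 144*x**6 - 72*x**5 + 57*x**4 + 36*x**3 - 8*x**2 + 8*x + 4.
Integrate each monomial from 0 to 5 using ∫_0^5 c·x^n dx = c·5^(n+1)/(n+1):
  ∫_0^5 u(x)^2 dx = ∫_0^5 (9*x^8 - 6*x^7 + 7*x^6 + 10*x^5 - 21*x^4 + 10*x^3 - 2*x^2 - 12*x + 9) dx. Term by term:
    ∫_0^5 9*x^8 dx = 1953125;  ∫_0^5 -6*x^7 dx = -1171875/4;  ∫_0^5 7*x^6 dx = 78125;
    ∫_0^5 10*x^5 dx = 78125/3;  ∫_0^5 -21*x^4 dx = -13125;  ∫_0^5 10*x^3 dx = 3125/2;
    ∫_0^5 -2*x^2 dx = -250/3;  ∫_0^5 -12*x dx = -150;  ∫_0^5 9 dx = 45.
  Sum: 1953125 − 1171875/4 + 78125 + 78125/3 − 13125 + 3125/2 − 250/3 − 150 + 45 = 21030865/12.
  ∫_0^5 u'(x)^2 dx = ∫_0^5 (144*x^6 - 72*x^5 + 57*x^4 + 36*x^3 - 8*x^2 + 8*x + 4) dx. Term by term:
    ∫_0^5 144*x^6 dx = 11250000/7;  ∫_0^5 -72*x^5 dx = -187500;  ∫_0^5 57*x^4 dx = 35625;
    ∫_0^5 36*x^3 dx = 5625;  ∫_0^5 -8*x^2 dx = -1000/3;  ∫_0^5 8*x dx = 100;
    ∫_0^5 4 dx = 20.
  Sum: 11250000/7 − 187500 + 35625 + 5625 − 1000/3 + 100 + 20 = 30674270/21.
Adding: ||u||_{H^1}^2 = 21030865/12 + 30674270/21 = 89971045/28.


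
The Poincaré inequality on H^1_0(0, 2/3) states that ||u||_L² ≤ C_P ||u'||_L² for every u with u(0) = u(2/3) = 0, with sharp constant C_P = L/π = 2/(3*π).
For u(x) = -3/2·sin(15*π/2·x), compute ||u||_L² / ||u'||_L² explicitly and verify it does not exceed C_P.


||u||_L² / ||u'||_L² = 2/(15*π) < C_P = 2/(3*π).

u(x) = -3/2·sin(15*π/2·x), so u'(x) = -45*π*cos(15*π*x/2)/4.
Writing u(x) = A·sin(kπx/L) with A = -3/2 and k = 5, use ∫_0^L sin²(kπx/L) dx = L/2 and ∫_0^L cos²(kπx/L) dx = L/2.
u² = 9/4·sin²(15*π/2·x) and (u')² = 2025*π^2/16·cos²(15*π/2·x), and each of sin², cos² integrates to L/2 = 1/3 over (0, 2/3).
∫_0^2/3 u² dx = 3/4, so ||u||_L² = sqrt(3)/2.
∫_0^2/3 (u')² dx = 675*π^2/16, so ||u'||_L² = 15*sqrt(3)*π/4.
Ratio ||u||_L² / ||u'||_L² = 2/(15*π).
Sharp Poincaré constant on H^1_0(0, 2/3) is C_P = L/π = 2/(3*π), achieved by sin(3*π/2·x).
This is the k = 5 harmonic; the ratio L/(kπ) is strictly less than C_P = L/π, consistent with the sharp inequality ||u||_L² ≤ C_P ||u'||_L².


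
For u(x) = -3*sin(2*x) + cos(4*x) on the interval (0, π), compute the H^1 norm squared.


||u||_{H^1(0,π)}^2 = 31*π

u'(x) = -4*sin(4*x) - 6*cos(2*x).
Expand u² and (u')² and integrate term by term on (0, π), using: for integers n ≥ 1, ∫_0^π sin²(nx) dx = ∫_0^π cos²(nx) dx = π/2; for n ≠ n', ∫_0^π sin(nx)sin(n'x) dx = ∫_0^π cos(nx)cos(n'x) dx = 0; and by product-to-sum, ∫_0^π sin(nx)cos(n'x) dx = ½∫_0^π [sin((n+n')x) + sin((n−n')x)] dx, which is 0 when n+n' is even and 2n/(n²−n'²) when n+n' is odd (it need not vanish on (0, π)).
  u² squared terms: (-3)²·∫sin(2x)² dx = 9·π/2 = 9*π/2;  (1)²·∫cos(4x)² dx = 1·π/2 = π/2.
  u² cross terms: 2·(-3)·(1)·∫sin(2x)·cos(4x) dx = -6·(0) = 0.
  So ∫_0^π u² dx = 9*π/2 + π/2 + 0 = 5*π.
  (u')² squared terms: (-6)²·∫cos(2x)² dx = 36·π/2 = 18*π;  (-4)²·∫sin(4x)² dx = 16·π/2 = 8*π.
  (u')² cross terms: 2·(-6)·(-4)·∫cos(2x)·sin(4x) dx = 48·(0) = 0.
  So ∫_0^π (u')² dx = 18*π + 8*π + 0 = 26*π.
||u||_{H^1}^2 = (5*π) + (26*π) = 31*π.


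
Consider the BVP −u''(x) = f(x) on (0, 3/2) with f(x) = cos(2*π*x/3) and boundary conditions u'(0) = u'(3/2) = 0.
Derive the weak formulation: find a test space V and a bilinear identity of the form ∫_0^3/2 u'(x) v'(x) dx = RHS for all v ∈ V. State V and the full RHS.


V = H^1(0, 3/2) (no boundary constraint on v; u is determined up to an additive constant); weak form: ∫_0^3/2 u'v' dx = ∫_0^3/2 (cos(2*π*x/3)) v dx for all v ∈ V.

Multiply both sides by a test function v and integrate from 0 to 3/2:
  ∫_0^3/2 −u''(x) v(x) dx = ∫_0^3/2 f(x) v(x) dx.
Integrate the LHS by parts once:
  ∫_0^3/2 −u'' v dx = −[u'(x) v(x)]_0^3/2 + ∫_0^3/2 u'(x) v'(x) dx.
Thus ∫_0^3/2 u'(x) v'(x) dx = ∫_0^3/2 f(x) v(x) dx + [u'(x) v(x)]_0^3/2.
Choose V so that boundary terms are either known or forced to vanish.
u has homogeneous Neumann: u'(0) = u'(3/2) = 0. So [u' v]_0^3/2 = 0·v(3/2) − 0·v(0) = 0 for any v; take V = H^1(0, 3/2).
Weak formulation: find u (satisfying any essential BC) such that ∫_0^3/2 u'(x) v'(x) dx = ∫_0^3/2 f v dx for all v ∈ V (homogeneous Neumann, so boundary terms vanish).
Substituting f(x) = cos(2*π*x/3), the right-hand side is ∫_0^3/2 (cos(2*π*x/3)) v dx.
Compatibility check (pure Neumann): taking v ≡ 1 ∈ V gives 0 = ∫_0^3/2 f dx + (0) − (0), i.e. ∫_0^3/2 f dx must equal u'(0) − u'(3/2) = 0. Indeed ∫_0^3/2 (cos(2*π*x/3)) dx = 0, so the data are compatible. The solution is then unique only up to an additive constant (fix it e.g. by requiring ∫_0^3/2 u dx = 0).


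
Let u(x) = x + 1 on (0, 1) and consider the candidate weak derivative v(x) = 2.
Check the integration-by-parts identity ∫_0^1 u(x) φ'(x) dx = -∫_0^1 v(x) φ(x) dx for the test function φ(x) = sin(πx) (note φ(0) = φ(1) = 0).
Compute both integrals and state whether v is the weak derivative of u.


LHS = -2/π, RHS = -4/π. No, v is not the weak derivative of u.

u(x) = x + 1, classical derivative u'(x) = 1.
φ(x) = sin(πx), so φ'(x) = π*cos(π*x).
Note φ(0) = φ(1) = 0, so the boundary term u·φ vanishes.
LHS = ∫_0^1 u(x) φ'(x) dx = ∫_0^1 (π*x*cos(π*x) + π*cos(π*x)) dx. Term by term:
  ∫_0^1 π*cos(π*x) dx = 0;  ∫_0^1 π*x*cos(π*x) dx = -2/π.
Sum: 0 − 2/π = -2/π.
So LHS = -2/π.
∫_0^1 v(x) φ(x) dx = ∫_0^1 (2*sin(π*x)) dx. Term by term:
  ∫_0^1 2*sin(π*x) dx = 4/π.
So RHS = -∫_0^1 v(x) φ(x) dx = -4/π.
LHS − RHS = 2/π ≠ 0, so the identity fails.
(For a valid weak derivative the identity must hold for EVERY test function, in particular this one. The failure shows v is NOT the weak derivative of u.)
Correct weak derivative would be u'(x) = 1.


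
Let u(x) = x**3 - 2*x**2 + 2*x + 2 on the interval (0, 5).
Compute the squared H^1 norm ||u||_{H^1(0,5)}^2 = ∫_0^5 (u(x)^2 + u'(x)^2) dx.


||u||_{H^1}^2 = 166615/21

The H^1 norm (squared) on an interval (0, L) is
  ||u||_{H^1}^2 = ∫_0^L u(x)^2 dx + ∫_0^L u'(x)^2 dx.
Compute u'(x) = 3*x**2 - 4*x + 2.
Then u(x)^2 = x**6 - 4*x**5 + 8*x**4 - 4*x**3 - 4*x**2 + 8*x + 4 and u'(x)^2 = 9*x**4 - 24*x**3 + 28*x**2 - 16*x + 4.
Integrate each monomial from 0 to 5 using ∫_0^5 c·x^n dx = c·5^(n+1)/(n+1):
  ∫_0^5 u(x)^2 dx = ∫_0^5 (x^6 - 4*x^5 + 8*x^4 - 4*x^3 - 4*x^2 + 8*x + 4) dx. Term by term:
    ∫_0^5 x^6 dx = 78125/7;  ∫_0^5 -4*x^5 dx = -31250/3;  ∫_0^5 8*x^4 dx = 5000;
    ∫_0^5 -4*x^3 dx = -625;  ∫_0^5 -4*x^2 dx = -500/3;  ∫_0^5 8*x dx = 100;
    ∫_0^5 4 dx = 20.
  Sum: 78125/7 − 31250/3 + 5000 − 625 − 500/3 + 100 + 20 = 106520/21.
  ∫_0^5 u'(x)^2 dx = ∫_0^5 (9*x^4 - 24*x^3 + 28*x^2 - 16*x + 4) dx. Term by term:
    ∫_0^5 9*x^4 dx = 5625;  ∫_0^5 -24*x^3 dx = -3750;  ∫_0^5 28*x^2 dx = 3500/3;
    ∫_0^5 -16*x dx = -200;  ∫_0^5 4 dx = 20.
  Sum: 5625 − 3750 + 3500/3 − 200 + 20 = 8585/3.
Adding: ||u||_{H^1}^2 = 106520/21 + 8585/3 = 166615/21.


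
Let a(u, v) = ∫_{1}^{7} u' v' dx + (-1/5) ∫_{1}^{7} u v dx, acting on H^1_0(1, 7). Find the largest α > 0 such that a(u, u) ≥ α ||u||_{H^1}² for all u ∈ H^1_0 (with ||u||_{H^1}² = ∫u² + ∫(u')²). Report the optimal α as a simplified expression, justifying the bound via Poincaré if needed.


α = (-36/5 + π^2)/(π^2 + 36)

Coercivity of a(·,·) on H^1_0(1, 7) means a(u, u) ≥ α ||u||_{H^1}² for every u ∈ H^1_0.
The interval has length L = 6, and Poincaré/coercivity depend only on L. Here a(u, u) = ∫(u')² + (-1/5)·∫u².
Here c = -1/5 < 0 with |c| < (π/L)² = π^2/36, so coercivity still holds. The condition a(u,u) ≥ α||u||_{H^1}² reads (1−α)∫(u')² ≥ (α−c)∫u². Any admissible α is ≤ 1 (rapidly oscillating u have ∫u²/∫(u')² → 0), and α = 1 would force 0 ≥ (1−c)∫u², impossible since c < 1; so 1−α > 0. By the sharp Poincaré inequality on H^1_0 of an interval of length L, ∫(u')² ≥ (π/L)²∫u² with equality for the first sine mode sin(π(x−x₀)/L) (x₀ the left endpoint), so the inequality holds for all u iff (1−α)(π/L)² ≥ α − c, i.e. α ≤ ((π/L)² + c)/((π/L)² + 1) = (1 + c(L/π)²)/(1 + (L/π)²). (Direct route, valid since c ≤ 0: Poincaré gives c∫u² ≥ c(L/π)²∫(u')², so a(u,u) ≥ (1 + c(L/π)²)∫(u')², while ||u||_{H^1}² ≤ (1 + (L/π)²)∫(u')²; dividing yields the same α.) With (π/L)² = π^2/36 and c = -1/5, the largest admissible constant is α = ((π/L)² + c)/((π/L)² + 1).
Simplifying, α = (-36/5 + π^2)/(π^2 + 36).


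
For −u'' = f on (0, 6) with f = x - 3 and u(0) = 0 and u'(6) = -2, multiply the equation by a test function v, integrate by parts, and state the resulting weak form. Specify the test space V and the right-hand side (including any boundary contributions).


V = {v ∈ H^1(0, 6) : v(0) = 0} (test functions vanish at x = 0 where u is specified); weak form: ∫_0^6 u'v' dx = ∫_0^6 (x - 3) v dx − 2·v(6) for all v ∈ V.

Multiply both sides by a test function v and integrate from 0 to 6:
  ∫_0^6 −u''(x) v(x) dx = ∫_0^6 f(x) v(x) dx.
Integrate the LHS by parts once:
  ∫_0^6 −u'' v dx = −[u'(x) v(x)]_0^6 + ∫_0^6 u'(x) v'(x) dx.
Thus ∫_0^6 u'(x) v'(x) dx = ∫_0^6 f(x) v(x) dx + [u'(x) v(x)]_0^6.
Choose V so that boundary terms are either known or forced to vanish.
Mixed BC: u(0) = 0 (Dirichlet) and u'(6) = -2 (Neumann). Define V = {v ∈ H^1(0, 6) : v(0) = 0}. Then [u' v]_0^6 = u'(6)·v(6) − u'(0)·0 = − 2·v(6).
Weak formulation: find u (satisfying any essential BC) such that ∫_0^6 u'(x) v'(x) dx = ∫_0^6 f v dx − 2·v(6) for all v ∈ V (Dirichlet at 0 absorbed into V; Neumann datum at x = 6 contributes the boundary term).
Substituting f(x) = x - 3, the right-hand side is ∫_0^6 (x - 3) v dx − 2·v(6).


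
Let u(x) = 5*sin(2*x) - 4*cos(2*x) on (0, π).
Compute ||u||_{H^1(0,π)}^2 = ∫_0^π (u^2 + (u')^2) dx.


||u||_{H^1(0,π)}^2 = 205*π/2

u'(x) = 8*sin(2*x) + 10*cos(2*x).
Expand u² and (u')² and integrate term by term on (0, π), using: for integers n ≥ 1, ∫_0^π sin²(nx) dx = ∫_0^π cos²(nx) dx = π/2; for n ≠ n', ∫_0^π sin(nx)sin(n'x) dx = ∫_0^π cos(nx)cos(n'x) dx = 0; and by product-to-sum, ∫_0^π sin(nx)cos(n'x) dx = ½∫_0^π [sin((n+n')x) + sin((n−n')x)] dx, which is 0 when n+n' is even and 2n/(n²−n'²) when n+n' is odd (it need not vanish on (0, π)).
  u² squared terms: (-4)²·∫cos(2x)² dx = 16·π/2 = 8*π;  (5)²·∫sin(2x)² dx = 25·π/2 = 25*π/2.
  u² cross terms: 2·(-4)·(5)·∫cos(2x)·sin(2x) dx = -40·(0) = 0.
  So ∫_0^π u² dx = 8*π + 25*π/2 + 0 = 41*π/2.
  (u')² squared terms: (8)²·∫sin(2x)² dx = 64·π/2 = 32*π;  (10)²·∫cos(2x)² dx = 100·π/2 = 50*π.
  (u')² cross terms: 2·(8)·(10)·∫sin(2x)·cos(2x) dx = 160·(0) = 0.
  So ∫_0^π (u')² dx = 32*π + 50*π + 0 = 82*π.
||u||_{H^1}^2 = (41*π/2) + (82*π) = 205*π/2.


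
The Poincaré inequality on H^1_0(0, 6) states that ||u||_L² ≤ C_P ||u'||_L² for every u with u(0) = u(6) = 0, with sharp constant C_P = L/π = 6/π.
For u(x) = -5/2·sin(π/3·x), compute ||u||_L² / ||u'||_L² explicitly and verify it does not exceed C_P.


||u||_L² / ||u'||_L² = 3/π < C_P = 6/π.

u(x) = -5/2·sin(π/3·x), so u'(x) = -5*π*cos(π*x/3)/6.
Writing u(x) = A·sin(kπx/L) with A = -5/2 and k = 2, use ∫_0^L sin²(kπx/L) dx = L/2 and ∫_0^L cos²(kπx/L) dx = L/2.
u² = 25/4·sin²(π/3·x) and (u')² = 25*π^2/36·cos²(π/3·x), and each of sin², cos² integrates to L/2 = 3 over (0, 6).
∫_0^6 u² dx = 75/4, so ||u||_L² = 5*sqrt(3)/2.
∫_0^6 (u')² dx = 25*π^2/12, so ||u'||_L² = 5*sqrt(3)*π/6.
Ratio ||u||_L² / ||u'||_L² = 3/π.
Sharp Poincaré constant on H^1_0(0, 6) is C_P = L/π = 6/π, achieved by sin(π/6·x).
This is the k = 2 harmonic; the ratio L/(kπ) is strictly less than C_P = L/π, consistent with the sharp inequality ||u||_L² ≤ C_P ||u'||_L².


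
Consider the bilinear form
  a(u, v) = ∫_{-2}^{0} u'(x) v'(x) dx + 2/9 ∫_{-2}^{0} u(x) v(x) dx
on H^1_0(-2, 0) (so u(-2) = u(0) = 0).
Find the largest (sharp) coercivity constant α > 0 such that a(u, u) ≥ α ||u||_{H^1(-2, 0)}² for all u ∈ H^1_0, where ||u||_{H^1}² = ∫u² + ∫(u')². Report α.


α = (8/9 + π^2)/(4 + π^2)

Coercivity of a(·,·) on H^1_0(-2, 0) means a(u, u) ≥ α ||u||_{H^1}² for every u ∈ H^1_0.
The interval has length L = 2, and Poincaré/coercivity depend only on L. Here a(u, u) = ∫(u')² + (2/9)·∫u².
Here 0 < c = 2/9 < 1. The condition a(u,u) ≥ α||u||_{H^1}² reads (1−α)∫(u')² ≥ (α−c)∫u². Any admissible α is ≤ 1 (rapidly oscillating u have ∫u²/∫(u')² → 0), and α = 1 would force 0 ≥ (1−c)∫u², impossible since c < 1; so 1−α > 0. By the sharp Poincaré inequality on H^1_0 of an interval of length L, ∫(u')² ≥ (π/L)²∫u² with equality for the first sine mode sin(π(x−x₀)/L) (x₀ the left endpoint), so the inequality holds for all u iff (1−α)(π/L)² ≥ α − c, i.e. α ≤ ((π/L)² + c)/((π/L)² + 1) = (1 + c(L/π)²)/(1 + (L/π)²). With (π/L)² = π^2/4 and c = 2/9, the largest admissible constant is α = ((π/L)² + c)/((π/L)² + 1).
Simplifying, α = (8/9 + π^2)/(4 + π^2).


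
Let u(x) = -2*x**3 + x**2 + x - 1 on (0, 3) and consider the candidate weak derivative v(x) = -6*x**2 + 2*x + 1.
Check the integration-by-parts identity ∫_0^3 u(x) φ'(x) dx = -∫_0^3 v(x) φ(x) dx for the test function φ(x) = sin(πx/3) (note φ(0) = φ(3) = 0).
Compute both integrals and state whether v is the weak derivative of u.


LHS = -648/π^3 + 138/π, RHS = -648/π^3 + 138/π. Yes, v = u' weakly.

u(x) = -2*x**3 + x**2 + x - 1, classical derivative u'(x) = -6*x**2 + 2*x + 1.
φ(x) = sin(πx/3), so φ'(x) = π*cos(π*x/3)/3.
Note φ(0) = φ(3) = 0, so the boundary term u·φ vanishes.
LHS = ∫_0^3 u(x) φ'(x) dx = ∫_0^3 (-2*π*x^3*cos(π*x/3)/3 + π*x^2*cos(π*x/3)/3 + π*x*cos(π*x/3)/3 - π*cos(π*x/3)/3) dx. Term by term:
  ∫_0^3 -π*cos(π*x/3)/3 dx = 0;  ∫_0^3 -2*π*x^3*cos(π*x/3)/3 dx = -648/π^3 + 162/π;  ∫_0^3 π*x*cos(π*x/3)/3 dx = -6/π;
  ∫_0^3 π*x^2*cos(π*x/3)/3 dx = -18/π.
Sum: 0 + -648/π^3 + 162/π − 6/π − 18/π = -648/π^3 + 138/π.
So LHS = -648/π^3 + 138/π.
∫_0^3 v(x) φ(x) dx = ∫_0^3 (-6*x^2*sin(π*x/3) + 2*x*sin(π*x/3) + sin(π*x/3)) dx. Term by term:
  ∫_0^3 -6*x^2*sin(π*x/3) dx = -162/π + 648/π^3;  ∫_0^3 2*x*sin(π*x/3) dx = 18/π;  ∫_0^3 sin(π*x/3) dx = 6/π.
Sum: -162/π + 648/π^3 + 18/π + 6/π = -138/π + 648/π^3.
So RHS = -∫_0^3 v(x) φ(x) dx = -648/π^3 + 138/π.
LHS = RHS, so the identity holds for this test φ.
Moreover u is smooth here and v(x) = u'(x) = -6*x**2 + 2*x + 1 pointwise, so the identity holds for every test function. Hence v is the weak derivative of u.


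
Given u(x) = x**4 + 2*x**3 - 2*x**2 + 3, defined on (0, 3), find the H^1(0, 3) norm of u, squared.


||u||_{H^1}^2 = 1073853/70

The H^1 norm (squared) on an interval (0, L) is
  ||u||_{H^1}^2 = ∫_0^L u(x)^2 dx + ∫_0^L u'(x)^2 dx.
Compute u'(x) = 4*x**3 + 6*x**2 - 4*x.
Then u(x)^2 = x**8 + 4*x**7 - 8*x**5 + 10*x**4 + 12*x**3 - 12*x**2 + 9 and u'(x)^2 = 16*x**6 + 48*x**5 + 4*x**4 - 48*x**3 + 16*x**2.
Integrate each monomial from 0 to 3 using ∫_0^3 c·x^n dx = c·3^(n+1)/(n+1):
  ∫_0^3 u(x)^2 dx = ∫_0^3 (x^8 + 4*x^7 - 8*x^5 + 10*x^4 + 12*x^3 - 12*x^2 + 9) dx. Term by term:
    ∫_0^3 x^8 dx = 2187;  ∫_0^3 4*x^7 dx = 6561/2;  ∫_0^3 -8*x^5 dx = -972;
    ∫_0^3 10*x^4 dx = 486;  ∫_0^3 12*x^3 dx = 243;  ∫_0^3 -12*x^2 dx = -108;
    ∫_0^3 9 dx = 27.
  Sum: 2187 + 6561/2 − 972 + 486 + 243 − 108 + 27 = 10287/2.
  ∫_0^3 u'(x)^2 dx = ∫_0^3 (16*x^6 + 48*x^5 + 4*x^4 - 48*x^3 + 16*x^2) dx. Term by term:
    ∫_0^3 16*x^6 dx = 34992/7;  ∫_0^3 48*x^5 dx = 5832;  ∫_0^3 4*x^4 dx = 972/5;
    ∫_0^3 -48*x^3 dx = -972;  ∫_0^3 16*x^2 dx = 144.
  Sum: 34992/7 + 5832 + 972/5 − 972 + 144 = 356904/35.
Adding: ||u||_{H^1}^2 = 10287/2 + 356904/35 = 1073853/70.


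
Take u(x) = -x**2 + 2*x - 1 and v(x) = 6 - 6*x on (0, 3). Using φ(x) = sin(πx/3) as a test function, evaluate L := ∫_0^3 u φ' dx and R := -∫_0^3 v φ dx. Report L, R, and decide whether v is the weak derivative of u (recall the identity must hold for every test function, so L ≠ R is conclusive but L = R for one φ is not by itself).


LHS = 6/π, RHS = 18/π. No, v is not the weak derivative of u.

u(x) = -x**2 + 2*x - 1, classical derivative u'(x) = 2 - 2*x.
φ(x) = sin(πx/3), so φ'(x) = π*cos(π*x/3)/3.
Note φ(0) = φ(3) = 0, so the boundary term u·φ vanishes.
LHS = ∫_0^3 u(x) φ'(x) dx = ∫_0^3 (-π*x^2*cos(π*x/3)/3 + 2*π*x*cos(π*x/3)/3 - π*cos(π*x/3)/3) dx. Term by term:
  ∫_0^3 -π*cos(π*x/3)/3 dx = 0;  ∫_0^3 -π*x^2*cos(π*x/3)/3 dx = 18/π;  ∫_0^3 2*π*x*cos(π*x/3)/3 dx = -12/π.
Sum: 0 + 18/π − 12/π = 6/π.
So LHS = 6/π.
∫_0^3 v(x) φ(x) dx = ∫_0^3 (-6*x*sin(π*x/3) + 6*sin(π*x/3)) dx. Term by term:
  ∫_0^3 6*sin(π*x/3) dx = 36/π;  ∫_0^3 -6*x*sin(π*x/3) dx = -54/π.
Sum: 36/π − 54/π = -18/π.
So RHS = -∫_0^3 v(x) φ(x) dx = 18/π.
LHS − RHS = -12/π ≠ 0, so the identity fails.
(For a valid weak derivative the identity must hold for EVERY test function, in particular this one. The failure shows v is NOT the weak derivative of u.)
Correct weak derivative would be u'(x) = 2 - 2*x.


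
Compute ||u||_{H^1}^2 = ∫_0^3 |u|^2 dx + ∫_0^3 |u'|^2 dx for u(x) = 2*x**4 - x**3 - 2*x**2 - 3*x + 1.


||u||_{H^1}^2 = 513024/35

The H^1 norm (squared) on an interval (0, L) is
  ||u||_{H^1}^2 = ∫_0^L u(x)^2 dx + ∫_0^L u'(x)^2 dx.
Compute u'(x) = 8*x**3 - 3*x**2 - 4*x - 3.
Then u(x)^2 = 4*x**8 - 4*x**7 - 7*x**6 - 8*x**5 + 14*x**4 + 10*x**3 + 5*x**2 - 6*x + 1 and u'(x)^2 = 64*x**6 - 48*x**5 - 55*x**4 - 24*x**3 + 34*x**2 + 24*x + 9.
Integrate each monomial from 0 to 3 using ∫_0^3 c·x^n dx = c·3^(n+1)/(n+1):
  ∫_0^3 u(x)^2 dx = ∫_0^3 (4*x^8 - 4*x^7 - 7*x^6 - 8*x^5 + 14*x^4 + 10*x^3 + 5*x^2 - 6*x + 1) dx. Term by term:
    ∫_0^3 4*x^8 dx = 8748;  ∫_0^3 -4*x^7 dx = -6561/2;  ∫_0^3 -7*x^6 dx = -2187;
    ∫_0^3 -8*x^5 dx = -972;  ∫_0^3 14*x^4 dx = 3402/5;  ∫_0^3 10*x^3 dx = 405/2;
    ∫_0^3 5*x^2 dx = 45;  ∫_0^3 -6*x dx = -27;  ∫_0^3 1 dx = 3.
  Sum: 8748 − 6561/2 − 2187 − 972 + 3402/5 + 405/2 + 45 − 27 + 3 = 16062/5.
  ∫_0^3 u'(x)^2 dx = ∫_0^3 (64*x^6 - 48*x^5 - 55*x^4 - 24*x^3 + 34*x^2 + 24*x + 9) dx. Term by term:
    ∫_0^3 64*x^6 dx = 139968/7;  ∫_0^3 -48*x^5 dx = -5832;  ∫_0^3 -55*x^4 dx = -2673;
    ∫_0^3 -24*x^3 dx = -486;  ∫_0^3 34*x^2 dx = 306;  ∫_0^3 24*x dx = 108;
    ∫_0^3 9 dx = 27.
  Sum: 139968/7 − 5832 − 2673 − 486 + 306 + 108 + 27 = 80118/7.
Adding: ||u||_{H^1}^2 = 16062/5 + 80118/7 = 513024/35.


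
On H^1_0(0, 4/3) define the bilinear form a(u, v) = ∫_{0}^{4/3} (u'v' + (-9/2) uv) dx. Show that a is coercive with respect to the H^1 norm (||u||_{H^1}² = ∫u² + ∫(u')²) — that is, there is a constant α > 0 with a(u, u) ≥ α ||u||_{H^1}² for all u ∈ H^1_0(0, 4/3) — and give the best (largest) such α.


α = 9*(-8 + π^2)/(16 + 9*π^2)

Coercivity of a(·,·) on H^1_0(0, 4/3) means a(u, u) ≥ α ||u||_{H^1}² for every u ∈ H^1_0.
The interval has length L = 4/3, and Poincaré/coercivity depend only on L. Here a(u, u) = ∫(u')² + (-9/2)·∫u².
Here c = -9/2 < 0 with |c| < (π/L)² = 9*π^2/16, so coercivity still holds. The condition a(u,u) ≥ α||u||_{H^1}² reads (1−α)∫(u')² ≥ (α−c)∫u². Any admissible α is ≤ 1 (rapidly oscillating u have ∫u²/∫(u')² → 0), and α = 1 would force 0 ≥ (1−c)∫u², impossible since c < 1; so 1−α > 0. By the sharp Poincaré inequality on H^1_0 of an interval of length L, ∫(u')² ≥ (π/L)²∫u² with equality for the first sine mode sin(π(x−x₀)/L) (x₀ the left endpoint), so the inequality holds for all u iff (1−α)(π/L)² ≥ α − c, i.e. α ≤ ((π/L)² + c)/((π/L)² + 1) = (1 + c(L/π)²)/(1 + (L/π)²). (Direct route, valid since c ≤ 0: Poincaré gives c∫u² ≥ c(L/π)²∫(u')², so a(u,u) ≥ (1 + c(L/π)²)∫(u')², while ||u||_{H^1}² ≤ (1 + (L/π)²)∫(u')²; dividing yields the same α.) With (π/L)² = 9*π^2/16 and c = -9/2, the largest admissible constant is α = ((π/L)² + c)/((π/L)² + 1).
Simplifying, α = 9*(-8 + π^2)/(16 + 9*π^2).


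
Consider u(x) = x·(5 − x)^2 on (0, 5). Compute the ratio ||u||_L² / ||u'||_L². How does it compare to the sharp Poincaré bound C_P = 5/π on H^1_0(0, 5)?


||u||_L² / ||u'||_L² = 5*sqrt(14)/14 < C_P = 5/π.

u(x) = x·(5 − x)^2, so u'(x) = (x - 5)*(3*x - 5).
u(x) = x·(5 − x)^2 vanishes at x = 0 and x = 5, so u ∈ H^1_0(0, 5). Differentiate via the product rule and integrate the resulting polynomials term by term.
  ∫_0^5 u² dx = ∫_0^5 (x^6 - 20*x^5 + 150*x^4 - 500*x^3 + 625*x^2) dx. Term by term:
    ∫_0^5 x^6 dx = 78125/7;  ∫_0^5 -20*x^5 dx = -156250/3;  ∫_0^5 150*x^4 dx = 93750;
    ∫_0^5 -500*x^3 dx = -78125;  ∫_0^5 625*x^2 dx = 78125/3.
  Sum: 78125/7 − 156250/3 + 93750 − 78125 + 78125/3 = 15625/21.
  ∫_0^5 (u')² dx = ∫_0^5 (9*x^4 - 120*x^3 + 550*x^2 - 1000*x + 625) dx. Term by term:
    ∫_0^5 9*x^4 dx = 5625;  ∫_0^5 -120*x^3 dx = -18750;  ∫_0^5 550*x^2 dx = 68750/3;
    ∫_0^5 -1000*x dx = -12500;  ∫_0^5 625 dx = 3125.
  Sum: 5625 − 18750 + 68750/3 − 12500 + 3125 = 1250/3.
∫_0^5 u² dx = 15625/21, so ||u||_L² = 125*sqrt(21)/21.
∫_0^5 (u')² dx = 1250/3, so ||u'||_L² = 25*sqrt(6)/3.
Ratio ||u||_L² / ||u'||_L² = 5*sqrt(14)/14.
Sharp Poincaré constant on H^1_0(0, 5) is C_P = L/π = 5/π, achieved by sin(π/5·x).
A polynomial bump cannot attain the sharp Poincaré constant (only the first sine eigenfunction does), so the ratio is strictly less than C_P, consistent with ||u||_L² ≤ C_P ||u'||_L².


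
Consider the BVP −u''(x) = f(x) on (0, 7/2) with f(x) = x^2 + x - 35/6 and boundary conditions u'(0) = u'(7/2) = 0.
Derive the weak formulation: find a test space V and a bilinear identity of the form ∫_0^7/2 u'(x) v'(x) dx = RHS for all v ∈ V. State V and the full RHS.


V = H^1(0, 7/2) (no boundary constraint on v; u is determined up to an additive constant); weak form: ∫_0^7/2 u'v' dx = ∫_0^7/2 (x^2 + x - 35/6) v dx for all v ∈ V.

Multiply both sides by a test function v and integrate from 0 to 7/2:
  ∫_0^7/2 −u''(x) v(x) dx = ∫_0^7/2 f(x) v(x) dx.
Integrate the LHS by parts once:
  ∫_0^7/2 −u'' v dx = −[u'(x) v(x)]_0^7/2 + ∫_0^7/2 u'(x) v'(x) dx.
Thus ∫_0^7/2 u'(x) v'(x) dx = ∫_0^7/2 f(x) v(x) dx + [u'(x) v(x)]_0^7/2.
Choose V so that boundary terms are either known or forced to vanish.
u has homogeneous Neumann: u'(0) = u'(7/2) = 0. So [u' v]_0^7/2 = 0·v(7/2) − 0·v(0) = 0 for any v; take V = H^1(0, 7/2).
Weak formulation: find u (satisfying any essential BC) such that ∫_0^7/2 u'(x) v'(x) dx = ∫_0^7/2 f v dx for all v ∈ V (homogeneous Neumann, so boundary terms vanish).
Substituting f(x) = x^2 + x - 35/6, the right-hand side is ∫_0^7/2 (x^2 + x - 35/6) v dx.
Compatibility check (pure Neumann): taking v ≡ 1 ∈ V gives 0 = ∫_0^7/2 f dx + (0) − (0), i.e. ∫_0^7/2 f dx must equal u'(0) − u'(7/2) = 0. Indeed ∫_0^7/2 (x^2 + x - 35/6) dx = 0, so the data are compatible. The solution is then unique only up to an additive constant (fix it e.g. by requiring ∫_0^7/2 u dx = 0).


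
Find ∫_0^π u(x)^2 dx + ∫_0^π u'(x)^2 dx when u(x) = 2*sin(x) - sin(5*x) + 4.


||u||_{H^1(0,π)}^2 = 144/5 + 33*π

u'(x) = 2*cos(x) - 5*cos(5*x).
Expand u² and (u')² and integrate term by term on (0, π), using: for integers n ≥ 1, ∫_0^π sin²(nx) dx = ∫_0^π cos²(nx) dx = π/2; for n ≠ n', ∫_0^π sin(nx)sin(n'x) dx = ∫_0^π cos(nx)cos(n'x) dx = 0; and by product-to-sum, ∫_0^π sin(nx)cos(n'x) dx = ½∫_0^π [sin((n+n')x) + sin((n−n')x)] dx, which is 0 when n+n' is even and 2n/(n²−n'²) when n+n' is odd (it need not vanish on (0, π)). For the constant mode: ∫_0^π 1 dx = π, ∫_0^π cos(nx) dx = 0, ∫_0^π sin(nx) dx = (1−(−1)^n)/n.
  u² squared terms: (4)²·∫1 dx = 16·π = 16*π;  (-1)²·∫sin(5x)² dx = 1·π/2 = π/2;  (2)²·∫sin(x)² dx = 4·π/2 = 2*π.
  u² cross terms: 2·(4)·(-1)·∫1·sin(5x) dx = -8·(2/5) = -16/5;  2·(4)·(2)·∫1·sin(x) dx = 16·(2) = 32;  2·(-1)·(2)·∫sin(5x)·sin(x) dx = -4·(0) = 0.
  So ∫_0^π u² dx = 16*π + π/2 + 2*π − 16/5 + 32 + 0 = 144/5 + 37*π/2.
  (u')² squared terms: (-5)²·∫cos(5x)² dx = 25·π/2 = 25*π/2;  (2)²·∫cos(x)² dx = 4·π/2 = 2*π.
  (u')² cross terms: 2·(-5)·(2)·∫cos(5x)·cos(x) dx = -20·(0) = 0.
  So ∫_0^π (u')² dx = 25*π/2 + 2*π + 0 = 29*π/2.
||u||_{H^1}^2 = (144/5 + 37*π/2) + (29*π/2) = 144/5 + 33*π.


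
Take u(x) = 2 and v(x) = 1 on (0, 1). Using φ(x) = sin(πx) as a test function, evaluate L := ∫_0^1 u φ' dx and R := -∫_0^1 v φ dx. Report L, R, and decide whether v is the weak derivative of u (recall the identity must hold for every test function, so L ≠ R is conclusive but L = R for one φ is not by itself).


LHS = 0, RHS = -2/π. No, v is not the weak derivative of u.

u(x) = 2, classical derivative u'(x) = 0.
φ(x) = sin(πx), so φ'(x) = π*cos(π*x).
Note φ(0) = φ(1) = 0, so the boundary term u·φ vanishes.
LHS = ∫_0^1 u(x) φ'(x) dx = ∫_0^1 (2*π*cos(π*x)) dx. Term by term:
  ∫_0^1 2*π*cos(π*x) dx = 0.
So LHS = 0.
∫_0^1 v(x) φ(x) dx = ∫_0^1 (sin(π*x)) dx. Term by term:
  ∫_0^1 sin(π*x) dx = 2/π.
So RHS = -∫_0^1 v(x) φ(x) dx = -2/π.
LHS − RHS = 2/π ≠ 0, so the identity fails.
(For a valid weak derivative the identity must hold for EVERY test function, in particular this one. The failure shows v is NOT the weak derivative of u.)
Correct weak derivative would be u'(x) = 0.


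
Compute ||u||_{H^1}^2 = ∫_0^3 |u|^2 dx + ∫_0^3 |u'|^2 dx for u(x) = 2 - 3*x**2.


||u||_{H^1}^2 = 3327/5

The H^1 norm (squared) on an interval (0, L) is
  ||u||_{H^1}^2 = ∫_0^L u(x)^2 dx + ∫_0^L u'(x)^2 dx.
Compute u'(x) = -6*x.
Then u(x)^2 = 9*x**4 - 12*x**2 + 4 and u'(x)^2 = 36*x**2.
Integrate each monomial from 0 to 3 using ∫_0^3 c·x^n dx = c·3^(n+1)/(n+1):
  ∫_0^3 u(x)^2 dx = ∫_0^3 (9*x^4 - 12*x^2 + 4) dx. Term by term:
    ∫_0^3 9*x^4 dx = 2187/5;  ∫_0^3 -12*x^2 dx = -108;  ∫_0^3 4 dx = 12.
  Sum: 2187/5 − 108 + 12 = 1707/5.
  ∫_0^3 u'(x)^2 dx = ∫_0^3 (36*x^2) dx. Term by term:
    ∫_0^3 36*x^2 dx = 324.
Adding: ||u||_{H^1}^2 = 1707/5 + 324 = 3327/5.


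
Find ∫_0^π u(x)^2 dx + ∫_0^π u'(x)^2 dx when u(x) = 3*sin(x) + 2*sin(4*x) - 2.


||u||_{H^1(0,π)}^2 = -24 + 47*π

u'(x) = 3*cos(x) + 8*cos(4*x).
Expand u² and (u')² and integrate term by term on (0, π), using: for integers n ≥ 1, ∫_0^π sin²(nx) dx = ∫_0^π cos²(nx) dx = π/2; for n ≠ n', ∫_0^π sin(nx)sin(n'x) dx = ∫_0^π cos(nx)cos(n'x) dx = 0; and by product-to-sum, ∫_0^π sin(nx)cos(n'x) dx = ½∫_0^π [sin((n+n')x) + sin((n−n')x)] dx, which is 0 when n+n' is even and 2n/(n²−n'²) when n+n' is odd (it need not vanish on (0, π)). For the constant mode: ∫_0^π 1 dx = π, ∫_0^π cos(nx) dx = 0, ∫_0^π sin(nx) dx = (1−(−1)^n)/n.
  u² squared terms: (-2)²·∫1 dx = 4·π = 4*π;  (2)²·∫sin(4x)² dx = 4·π/2 = 2*π;  (3)²·∫sin(x)² dx = 9·π/2 = 9*π/2.
  u² cross terms: 2·(-2)·(2)·∫1·sin(4x) dx = -8·(0) = 0;  2·(-2)·(3)·∫1·sin(x) dx = -12·(2) = -24;  2·(2)·(3)·∫sin(4x)·sin(x) dx = 12·(0) = 0.
  So ∫_0^π u² dx = 4*π + 2*π + 9*π/2 + 0 − 24 + 0 = -24 + 21*π/2.
  (u')² squared terms: (3)²·∫cos(x)² dx = 9·π/2 = 9*π/2;  (8)²·∫cos(4x)² dx = 64·π/2 = 32*π.
  (u')² cross terms: 2·(3)·(8)·∫cos(x)·cos(4x) dx = 48·(0) = 0.
  So ∫_0^π (u')² dx = 9*π/2 + 32*π + 0 = 73*π/2.
||u||_{H^1}^2 = (-24 + 21*π/2) + (73*π/2) = -24 + 47*π.


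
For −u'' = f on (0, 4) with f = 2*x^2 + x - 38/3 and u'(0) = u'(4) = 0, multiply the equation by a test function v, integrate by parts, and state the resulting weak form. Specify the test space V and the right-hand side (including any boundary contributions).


V = H^1(0, 4) (no boundary constraint on v; u is determined up to an additive constant); weak form: ∫_0^4 u'v' dx = ∫_0^4 (2*x^2 + x - 38/3) v dx for all v ∈ V.

Multiply both sides by a test function v and integrate from 0 to 4:
  ∫_0^4 −u''(x) v(x) dx = ∫_0^4 f(x) v(x) dx.
Integrate the LHS by parts once:
  ∫_0^4 −u'' v dx = −[u'(x) v(x)]_0^4 + ∫_0^4 u'(x) v'(x) dx.
Thus ∫_0^4 u'(x) v'(x) dx = ∫_0^4 f(x) v(x) dx + [u'(x) v(x)]_0^4.
Choose V so that boundary terms are either known or forced to vanish.
u has homogeneous Neumann: u'(0) = u'(4) = 0. So [u' v]_0^4 = 0·v(4) − 0·v(0) = 0 for any v; take V = H^1(0, 4).
Weak formulation: find u (satisfying any essential BC) such that ∫_0^4 u'(x) v'(x) dx = ∫_0^4 f v dx for all v ∈ V (homogeneous Neumann, so boundary terms vanish).
Substituting f(x) = 2*x^2 + x - 38/3, the right-hand side is ∫_0^4 (2*x^2 + x - 38/3) v dx.
Compatibility check (pure Neumann): taking v ≡ 1 ∈ V gives 0 = ∫_0^4 f dx + (0) − (0), i.e. ∫_0^4 f dx must equal u'(0) − u'(4) = 0. Indeed ∫_0^4 (2*x^2 + x - 38/3) dx = 0, so the data are compatible. The solution is then unique only up to an additive constant (fix it e.g. by requiring ∫_0^4 u dx = 0).


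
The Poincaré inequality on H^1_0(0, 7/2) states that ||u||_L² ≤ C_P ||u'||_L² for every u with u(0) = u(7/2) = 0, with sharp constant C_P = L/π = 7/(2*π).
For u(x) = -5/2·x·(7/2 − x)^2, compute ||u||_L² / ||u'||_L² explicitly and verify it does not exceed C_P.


||u||_L² / ||u'||_L² = sqrt(14)/4 < C_P = 7/(2*π).

u(x) = -5/2·x·(7/2 − x)^2, so u'(x) = -15*x^2/2 + 35*x - 245/8.
u(x) = -5/2·x·(7/2 − x)^2 vanishes at x = 0 and x = 7/2, so u ∈ H^1_0(0, 7/2). Differentiate via the product rule and integrate the resulting polynomials term by term.
  ∫_0^7/2 u² dx = ∫_0^7/2 (25*x^6/4 - 175*x^5/2 + 3675*x^4/8 - 8575*x^3/8 + 60025*x^2/64) dx. Term by term:
    ∫_0^7/2 25*x^6/4 dx = 2941225/512;  ∫_0^7/2 -175*x^5/2 dx = -20588575/768;  ∫_0^7/2 3675*x^4/8 dx = 12353145/256;
    ∫_0^7/2 -8575*x^3/8 dx = -20588575/512;  ∫_0^7/2 60025*x^2/64 dx = 20588575/1536.
  Sum: 2941225/512 − 20588575/768 + 12353145/256 − 20588575/512 + 20588575/1536 = 588245/1536.
  ∫_0^7/2 (u')² dx = ∫_0^7/2 (225*x^4/4 - 525*x^3 + 13475*x^2/8 - 8575*x/4 + 60025/64) dx. Term by term:
    ∫_0^7/2 225*x^4/4 dx = 756315/128;  ∫_0^7/2 -525*x^3 dx = -1260525/64;  ∫_0^7/2 13475*x^2/8 dx = 4621925/192;
    ∫_0^7/2 -8575*x/4 dx = -420175/32;  ∫_0^7/2 60025/64 dx = 420175/128.
  Sum: 756315/128 − 1260525/64 + 4621925/192 − 420175/32 + 420175/128 = 84035/192.
∫_0^7/2 u² dx = 588245/1536, so ||u||_L² = 343*sqrt(30)/96.
∫_0^7/2 (u')² dx = 84035/192, so ||u'||_L² = 49*sqrt(105)/24.
Ratio ||u||_L² / ||u'||_L² = sqrt(14)/4.
Sharp Poincaré constant on H^1_0(0, 7/2) is C_P = L/π = 7/(2*π), achieved by sin(2*π/7·x).
A polynomial bump cannot attain the sharp Poincaré constant (only the first sine eigenfunction does), so the ratio is strictly less than C_P, consistent with ||u||_L² ≤ C_P ||u'||_L².


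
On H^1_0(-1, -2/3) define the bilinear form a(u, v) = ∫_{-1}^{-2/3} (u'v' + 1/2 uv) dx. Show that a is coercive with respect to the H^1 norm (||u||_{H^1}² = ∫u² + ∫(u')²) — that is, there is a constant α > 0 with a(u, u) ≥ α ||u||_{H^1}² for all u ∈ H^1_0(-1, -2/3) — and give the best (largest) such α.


α = (1 + 18*π^2)/(2*(1 + 9*π^2))

Coercivity of a(·,·) on H^1_0(-1, -2/3) means a(u, u) ≥ α ||u||_{H^1}² for every u ∈ H^1_0.
The interval has length L = 1/3, and Poincaré/coercivity depend only on L. Here a(u, u) = ∫(u')² + (1/2)·∫u².
Here 0 < c = 1/2 < 1. The condition a(u,u) ≥ α||u||_{H^1}² reads (1−α)∫(u')² ≥ (α−c)∫u². Any admissible α is ≤ 1 (rapidly oscillating u have ∫u²/∫(u')² → 0), and α = 1 would force 0 ≥ (1−c)∫u², impossible since c < 1; so 1−α > 0. By the sharp Poincaré inequality on H^1_0 of an interval of length L, ∫(u')² ≥ (π/L)²∫u² with equality for the first sine mode sin(π(x−x₀)/L) (x₀ the left endpoint), so the inequality holds for all u iff (1−α)(π/L)² ≥ α − c, i.e. α ≤ ((π/L)² + c)/((π/L)² + 1) = (1 + c(L/π)²)/(1 + (L/π)²). With (π/L)² = 9*π^2 and c = 1/2, the largest admissible constant is α = ((π/L)² + c)/((π/L)² + 1).
Simplifying, α = (1 + 18*π^2)/(2*(1 + 9*π^2)).


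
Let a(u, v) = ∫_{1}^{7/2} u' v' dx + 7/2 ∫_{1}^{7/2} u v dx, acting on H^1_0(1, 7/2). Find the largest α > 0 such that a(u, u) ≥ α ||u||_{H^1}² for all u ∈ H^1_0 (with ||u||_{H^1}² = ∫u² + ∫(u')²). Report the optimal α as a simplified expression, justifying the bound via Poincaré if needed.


α = 1

Coercivity of a(·,·) on H^1_0(1, 7/2) means a(u, u) ≥ α ||u||_{H^1}² for every u ∈ H^1_0.
The interval has length L = 5/2, and Poincaré/coercivity depend only on L. Here a(u, u) = ∫(u')² + (7/2)·∫u².
Here c = 7/2 ≥ 1, so a(u,u) = ∫(u')² + c∫u² ≥ ∫(u')² + ∫u² = ||u||_{H^1}², i.e. α = 1 works. No larger α is possible: a(u,u) ≥ α||u||_{H^1}² means (1−α)∫(u')² ≥ (α−c)∫u², and for the modes u_n = sin(nπ(x−x₀)/L) (x₀ the left endpoint) one has ∫u_n²/∫(u_n')² = (L/(nπ))² → 0, so a(u_n,u_n)/||u_n||_{H^1}² → 1. Hence the optimal constant is α = 1.
Therefore α = 1.


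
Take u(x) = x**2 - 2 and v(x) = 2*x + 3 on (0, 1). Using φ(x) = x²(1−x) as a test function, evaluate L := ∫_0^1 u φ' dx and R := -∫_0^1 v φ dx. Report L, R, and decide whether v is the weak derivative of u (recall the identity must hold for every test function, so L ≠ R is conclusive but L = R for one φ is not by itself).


LHS = -1/10, RHS = -7/20. No, v is not the weak derivative of u.

u(x) = x**2 - 2, classical derivative u'(x) = 2*x.
φ(x) = x²(1−x), so φ'(x) = x*(2 - 3*x).
Note φ(0) = φ(1) = 0, so the boundary term u·φ vanishes.
LHS = ∫_0^1 u(x) φ'(x) dx = ∫_0^1 (-3*x^4 + 2*x^3 + 6*x^2 - 4*x) dx. Term by term:
  ∫_0^1 -3*x^4 dx = -3/5;  ∫_0^1 2*x^3 dx = 1/2;  ∫_0^1 6*x^2 dx = 2;
  ∫_0^1 -4*x dx = -2.
Sum: -3/5 + 1/2 + 2 − 2 = -1/10.
So LHS = -1/10.
∫_0^1 v(x) φ(x) dx = ∫_0^1 (-2*x^4 - x^3 + 3*x^2) dx. Term by term:
  ∫_0^1 -2*x^4 dx = -2/5;  ∫_0^1 -x^3 dx = -1/4;  ∫_0^1 3*x^2 dx = 1.
Sum: -2/5 − 1/4 + 1 = 7/20.
So RHS = -∫_0^1 v(x) φ(x) dx = -7/20.
LHS − RHS = 1/4 ≠ 0, so the identity fails.
(For a valid weak derivative the identity must hold for EVERY test function, in particular this one. The failure shows v is NOT the weak derivative of u.)
Correct weak derivative would be u'(x) = 2*x.


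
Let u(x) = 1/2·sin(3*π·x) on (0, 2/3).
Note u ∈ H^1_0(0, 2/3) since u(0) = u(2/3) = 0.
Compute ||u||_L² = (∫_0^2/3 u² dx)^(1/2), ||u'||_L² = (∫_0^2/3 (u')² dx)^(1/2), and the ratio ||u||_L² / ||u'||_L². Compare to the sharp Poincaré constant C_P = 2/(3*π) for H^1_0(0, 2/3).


||u||_L² / ||u'||_L² = 1/(3*π) < C_P = 2/(3*π).

u(x) = 1/2·sin(3*π·x), so u'(x) = 3*π*cos(3*π*x)/2.
Writing u(x) = A·sin(kπx/L) with A = 1/2 and k = 2, use ∫_0^L sin²(kπx/L) dx = L/2 and ∫_0^L cos²(kπx/L) dx = L/2.
u² = 1/4·sin²(3*π·x) and (u')² = 9*π^2/4·cos²(3*π·x), and each of sin², cos² integrates to L/2 = 1/3 over (0, 2/3).
∫_0^2/3 u² dx = 1/12, so ||u||_L² = sqrt(3)/6.
∫_0^2/3 (u')² dx = 3*π^2/4, so ||u'||_L² = sqrt(3)*π/2.
Ratio ||u||_L² / ||u'||_L² = 1/(3*π).
Sharp Poincaré constant on H^1_0(0, 2/3) is C_P = L/π = 2/(3*π), achieved by sin(3*π/2·x).
This is the k = 2 harmonic; the ratio L/(kπ) is strictly less than C_P = L/π, consistent with the sharp inequality ||u||_L² ≤ C_P ||u'||_L².
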